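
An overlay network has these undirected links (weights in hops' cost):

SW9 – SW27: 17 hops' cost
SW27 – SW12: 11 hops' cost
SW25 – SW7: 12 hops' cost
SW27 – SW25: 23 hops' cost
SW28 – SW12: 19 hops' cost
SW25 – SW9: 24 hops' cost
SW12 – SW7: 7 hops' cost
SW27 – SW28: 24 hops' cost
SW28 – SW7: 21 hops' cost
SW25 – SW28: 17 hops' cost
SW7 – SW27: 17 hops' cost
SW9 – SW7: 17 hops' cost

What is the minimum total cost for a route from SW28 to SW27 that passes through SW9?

Best SW28 to SW9: SW28 → SW7 → SW9 costing 38
Shortest SW9→SW27: SW9 → SW27 = 17
Total via SW9: 38 + 17 = 55 hops' cost.

55 hops' cost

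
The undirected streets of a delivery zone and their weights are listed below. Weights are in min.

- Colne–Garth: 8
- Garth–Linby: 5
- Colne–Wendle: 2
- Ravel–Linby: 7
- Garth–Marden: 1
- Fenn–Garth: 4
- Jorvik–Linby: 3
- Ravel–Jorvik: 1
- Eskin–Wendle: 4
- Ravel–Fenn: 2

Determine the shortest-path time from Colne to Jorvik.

Enumerating some paths:
Colne - Garth - Fenn - Ravel - Jorvik: 8+4+2+1 = 15
Colne - Garth - Fenn - Ravel - Linby - Jorvik: 8+4+2+7+3 = 24
Colne - Garth - Linby - Jorvik: 8+5+3 = 16
Colne - Garth - Linby - Ravel - Jorvik: 8+5+7+1 = 21
Cheapest is Colne - Garth - Fenn - Ravel - Jorvik at 15 min.

15 min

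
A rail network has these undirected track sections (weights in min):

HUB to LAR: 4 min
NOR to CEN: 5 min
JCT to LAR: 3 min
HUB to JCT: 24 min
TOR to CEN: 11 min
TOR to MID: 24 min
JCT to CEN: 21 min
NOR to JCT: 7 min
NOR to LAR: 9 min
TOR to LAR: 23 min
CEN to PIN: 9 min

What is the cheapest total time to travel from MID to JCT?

Enumerating some paths:
MID - TOR - CEN - NOR - LAR - JCT: 24+11+5+9+3 = 52
MID - TOR - CEN - NOR - JCT: 24+11+5+7 = 47
MID - TOR - LAR - JCT: 24+23+3 = 50
Cheapest is MID - TOR - CEN - NOR - JCT at 47 min.

47 min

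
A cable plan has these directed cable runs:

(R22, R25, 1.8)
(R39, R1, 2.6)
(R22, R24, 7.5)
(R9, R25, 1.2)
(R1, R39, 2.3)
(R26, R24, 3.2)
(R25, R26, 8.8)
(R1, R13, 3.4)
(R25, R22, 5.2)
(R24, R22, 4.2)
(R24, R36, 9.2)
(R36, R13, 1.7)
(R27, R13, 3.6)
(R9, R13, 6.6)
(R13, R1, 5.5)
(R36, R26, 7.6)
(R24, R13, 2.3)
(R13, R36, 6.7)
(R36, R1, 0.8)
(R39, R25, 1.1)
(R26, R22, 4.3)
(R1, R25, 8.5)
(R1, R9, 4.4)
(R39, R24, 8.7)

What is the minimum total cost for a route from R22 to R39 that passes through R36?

Shortest R22→R36: R22–R24–R13–R36 = 16.5
Shortest R36→R39: R36–R1–R39 = 3.1
Total via R36: 16.5 + 3.1 = 19.6.

19.6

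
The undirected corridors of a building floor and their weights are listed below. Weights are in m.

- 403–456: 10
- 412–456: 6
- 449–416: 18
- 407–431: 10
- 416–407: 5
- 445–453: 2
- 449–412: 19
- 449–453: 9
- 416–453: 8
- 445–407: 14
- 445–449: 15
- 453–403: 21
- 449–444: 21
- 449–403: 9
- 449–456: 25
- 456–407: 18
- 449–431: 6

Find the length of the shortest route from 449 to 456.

19 m

Shortest distances from 449:
449: 0
431: 6  (via 449)
453: 9  (via 449)
403: 9  (via 449)
445: 11  (via 453)
407: 16  (via 431)
416: 17  (via 453)
456: 19  (via 403)
Shortest route: 449–403–456 = 19 m.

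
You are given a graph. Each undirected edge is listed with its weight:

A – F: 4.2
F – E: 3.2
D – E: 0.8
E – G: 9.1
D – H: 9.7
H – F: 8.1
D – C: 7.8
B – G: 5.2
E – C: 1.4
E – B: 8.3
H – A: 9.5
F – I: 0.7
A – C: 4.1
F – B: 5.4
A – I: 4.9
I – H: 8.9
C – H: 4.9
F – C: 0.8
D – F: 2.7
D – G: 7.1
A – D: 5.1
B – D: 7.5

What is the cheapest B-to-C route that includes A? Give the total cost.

13.7

Best B to A: B–F–A costing 9.6
Best A to C: A–C costing 4.1
Total via A: 9.6 + 4.1 = 13.7.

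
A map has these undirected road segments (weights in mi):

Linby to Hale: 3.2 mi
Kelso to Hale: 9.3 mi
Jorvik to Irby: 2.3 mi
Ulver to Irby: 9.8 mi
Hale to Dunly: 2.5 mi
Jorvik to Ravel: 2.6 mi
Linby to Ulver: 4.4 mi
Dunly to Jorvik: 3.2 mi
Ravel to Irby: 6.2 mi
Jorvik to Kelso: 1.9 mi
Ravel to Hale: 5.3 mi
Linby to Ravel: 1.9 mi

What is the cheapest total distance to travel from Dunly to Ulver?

10.1 mi

Enumerating some paths:
Dunly → Jorvik → Ravel → Linby → Ulver: 3.2+2.6+1.9+4.4 = 12.1
Dunly → Hale → Linby → Ulver: 2.5+3.2+4.4 = 10.1
Cheapest is Dunly → Hale → Linby → Ulver at 10.1 mi.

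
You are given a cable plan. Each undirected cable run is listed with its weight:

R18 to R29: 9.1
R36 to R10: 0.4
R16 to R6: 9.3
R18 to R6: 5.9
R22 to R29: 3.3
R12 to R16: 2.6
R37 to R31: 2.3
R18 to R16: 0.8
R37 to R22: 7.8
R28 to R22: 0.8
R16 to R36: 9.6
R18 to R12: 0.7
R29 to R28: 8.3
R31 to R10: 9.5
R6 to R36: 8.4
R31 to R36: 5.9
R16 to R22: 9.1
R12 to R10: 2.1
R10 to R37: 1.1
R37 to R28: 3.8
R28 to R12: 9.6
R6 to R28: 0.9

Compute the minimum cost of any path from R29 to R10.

Enumerating some paths:
R29 - R22 - R37 - R10: 3.3+7.8+1.1 = 12.2
R29 - R22 - R28 - R37 - R10: 3.3+0.8+3.8+1.1 = 9
R29 - R18 - R12 - R10: 9.1+0.7+2.1 = 11.9
Cheapest is R29 - R22 - R28 - R37 - R10 at 9.

9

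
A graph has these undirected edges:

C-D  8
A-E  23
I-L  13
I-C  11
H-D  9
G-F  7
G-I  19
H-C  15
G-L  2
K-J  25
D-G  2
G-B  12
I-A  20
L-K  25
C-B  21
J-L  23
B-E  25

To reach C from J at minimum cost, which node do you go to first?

L

Candidate routes:
J - L - G - I - C: 23+2+19+11 = 55
J - L - G - D - H - C: 23+2+2+9+15 = 51
J - L - G - D - C: 23+2+2+8 = 35
J - L - I - C: 23+13+11 = 47
Cheapest is J - L - G - D - C at 35.
So from J the first move is to L.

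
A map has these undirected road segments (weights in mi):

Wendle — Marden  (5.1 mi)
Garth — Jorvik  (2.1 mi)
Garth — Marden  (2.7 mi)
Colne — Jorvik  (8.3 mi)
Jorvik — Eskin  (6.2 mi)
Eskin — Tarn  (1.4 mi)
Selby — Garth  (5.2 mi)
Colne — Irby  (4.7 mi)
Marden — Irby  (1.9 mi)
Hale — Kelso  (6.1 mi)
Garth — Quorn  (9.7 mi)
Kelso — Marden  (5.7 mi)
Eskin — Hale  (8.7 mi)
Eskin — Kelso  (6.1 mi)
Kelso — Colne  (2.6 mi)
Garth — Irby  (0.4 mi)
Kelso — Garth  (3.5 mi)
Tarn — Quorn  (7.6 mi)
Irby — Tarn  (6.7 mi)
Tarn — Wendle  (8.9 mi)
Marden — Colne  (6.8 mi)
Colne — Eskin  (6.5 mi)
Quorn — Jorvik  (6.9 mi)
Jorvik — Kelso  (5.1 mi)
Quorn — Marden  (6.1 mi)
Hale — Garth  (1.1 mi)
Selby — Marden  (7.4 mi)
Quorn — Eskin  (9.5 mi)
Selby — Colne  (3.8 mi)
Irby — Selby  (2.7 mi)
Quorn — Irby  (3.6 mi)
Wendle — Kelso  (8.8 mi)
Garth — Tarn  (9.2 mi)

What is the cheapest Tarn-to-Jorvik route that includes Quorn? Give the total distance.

Best Tarn to Quorn: Tarn–Quorn costing 7.6
Best Quorn to Jorvik: Quorn–Irby–Garth–Jorvik costing 6.1
Total via Quorn: 7.6 + 6.1 = 13.7 mi.

13.7 mi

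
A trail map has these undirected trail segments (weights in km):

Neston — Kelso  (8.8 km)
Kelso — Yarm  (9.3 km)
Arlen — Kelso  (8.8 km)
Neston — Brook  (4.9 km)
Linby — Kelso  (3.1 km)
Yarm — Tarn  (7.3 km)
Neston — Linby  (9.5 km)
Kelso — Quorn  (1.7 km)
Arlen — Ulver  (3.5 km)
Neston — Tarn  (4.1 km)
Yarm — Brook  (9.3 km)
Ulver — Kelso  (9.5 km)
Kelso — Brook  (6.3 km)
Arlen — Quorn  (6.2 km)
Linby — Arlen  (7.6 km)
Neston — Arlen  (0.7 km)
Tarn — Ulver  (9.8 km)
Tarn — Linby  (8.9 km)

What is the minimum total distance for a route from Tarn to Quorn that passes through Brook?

17 km

Shortest Tarn→Brook: Tarn → Neston → Brook = 9
Best Brook to Quorn: Brook → Kelso → Quorn costing 8
Total via Brook: 9 + 8 = 17 km.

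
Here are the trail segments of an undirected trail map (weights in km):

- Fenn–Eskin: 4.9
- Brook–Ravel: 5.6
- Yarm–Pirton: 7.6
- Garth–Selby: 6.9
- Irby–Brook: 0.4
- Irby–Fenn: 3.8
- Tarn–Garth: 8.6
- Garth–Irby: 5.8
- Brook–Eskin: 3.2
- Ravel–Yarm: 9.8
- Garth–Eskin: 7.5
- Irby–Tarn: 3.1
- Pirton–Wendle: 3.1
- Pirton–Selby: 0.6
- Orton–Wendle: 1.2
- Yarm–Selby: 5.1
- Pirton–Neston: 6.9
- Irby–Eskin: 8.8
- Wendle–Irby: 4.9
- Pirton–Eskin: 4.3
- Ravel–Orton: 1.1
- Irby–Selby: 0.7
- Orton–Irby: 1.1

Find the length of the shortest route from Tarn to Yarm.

8.9 km

Settle nodes by increasing distance from Tarn:
Tarn: 0
Irby: 3.1  (via Tarn)
Brook: 3.5  (via Irby)
Selby: 3.8  (via Irby)
Orton: 4.2  (via Irby)
Pirton: 4.4  (via Selby)
Ravel: 5.3  (via Orton)
Wendle: 5.4  (via Orton)
Eskin: 6.7  (via Brook)
Fenn: 6.9  (via Irby)
Garth: 8.6  (via Tarn)
Yarm: 8.9  (via Selby)
Shortest route: Tarn → Irby → Selby → Yarm = 8.9 km.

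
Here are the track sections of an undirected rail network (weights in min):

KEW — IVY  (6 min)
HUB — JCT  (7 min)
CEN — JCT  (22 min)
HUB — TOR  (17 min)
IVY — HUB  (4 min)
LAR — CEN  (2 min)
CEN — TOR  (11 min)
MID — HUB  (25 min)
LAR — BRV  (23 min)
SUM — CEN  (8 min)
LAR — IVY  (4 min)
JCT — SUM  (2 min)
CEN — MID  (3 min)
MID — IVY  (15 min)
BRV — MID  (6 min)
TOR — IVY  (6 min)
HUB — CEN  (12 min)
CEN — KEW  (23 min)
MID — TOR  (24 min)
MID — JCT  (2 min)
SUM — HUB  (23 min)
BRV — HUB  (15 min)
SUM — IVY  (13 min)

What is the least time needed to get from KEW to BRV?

21 min

Compare a few routes:
KEW - IVY - HUB - JCT - MID - BRV: 6+4+7+2+6 = 25
KEW - IVY - LAR - CEN - MID - BRV: 6+4+2+3+6 = 21
KEW - IVY - HUB - BRV: 6+4+15 = 25
Cheapest is KEW - IVY - LAR - CEN - MID - BRV at 21 min.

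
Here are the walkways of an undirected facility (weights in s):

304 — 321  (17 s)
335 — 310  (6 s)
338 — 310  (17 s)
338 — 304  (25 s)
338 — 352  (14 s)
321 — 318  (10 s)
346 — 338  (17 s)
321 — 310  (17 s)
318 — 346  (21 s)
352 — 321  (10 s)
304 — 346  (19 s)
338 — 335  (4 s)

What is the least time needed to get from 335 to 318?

Candidate routes:
335 - 310 - 321 - 318: 6+17+10 = 33
335 - 338 - 352 - 321 - 318: 4+14+10+10 = 38
The minimum is 33 s via 335 - 310 - 321 - 318.

33 s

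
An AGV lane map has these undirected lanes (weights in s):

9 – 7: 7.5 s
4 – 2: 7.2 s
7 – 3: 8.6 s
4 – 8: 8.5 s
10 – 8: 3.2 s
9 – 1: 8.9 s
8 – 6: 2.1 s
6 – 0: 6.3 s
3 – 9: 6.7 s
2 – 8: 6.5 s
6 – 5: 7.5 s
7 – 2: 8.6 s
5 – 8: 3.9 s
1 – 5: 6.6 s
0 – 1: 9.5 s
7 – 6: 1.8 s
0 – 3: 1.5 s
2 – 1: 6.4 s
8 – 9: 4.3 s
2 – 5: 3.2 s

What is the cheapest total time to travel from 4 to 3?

18.4 s

Compare a few routes:
4 → 8 → 6 → 0 → 3: 8.5+2.1+6.3+1.5 = 18.4
4 → 8 → 6 → 7 → 3: 8.5+2.1+1.8+8.6 = 21
4 → 8 → 9 → 3: 8.5+4.3+6.7 = 19.5
4 → 2 → 8 → 6 → 0 → 3: 7.2+6.5+2.1+6.3+1.5 = 23.6
The minimum is 18.4 s via 4 → 8 → 6 → 0 → 3.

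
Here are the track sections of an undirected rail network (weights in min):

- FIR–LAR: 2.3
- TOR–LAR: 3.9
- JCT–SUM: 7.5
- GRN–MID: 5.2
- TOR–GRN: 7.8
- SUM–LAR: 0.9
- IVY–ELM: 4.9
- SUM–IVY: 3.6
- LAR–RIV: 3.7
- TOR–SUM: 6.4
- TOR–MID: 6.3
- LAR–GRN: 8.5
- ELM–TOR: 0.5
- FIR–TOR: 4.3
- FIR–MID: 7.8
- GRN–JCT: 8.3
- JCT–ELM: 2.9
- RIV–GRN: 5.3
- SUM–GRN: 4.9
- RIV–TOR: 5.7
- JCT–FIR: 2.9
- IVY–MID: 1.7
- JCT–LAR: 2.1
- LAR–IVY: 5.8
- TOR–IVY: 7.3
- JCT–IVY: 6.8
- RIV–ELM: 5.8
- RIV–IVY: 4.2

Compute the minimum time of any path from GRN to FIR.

8.1 min

Compare a few routes:
GRN → LAR → FIR: 8.5+2.3 = 10.8
GRN → SUM → LAR → FIR: 4.9+0.9+2.3 = 8.1
GRN → SUM → LAR → JCT → FIR: 4.9+0.9+2.1+2.9 = 10.8
Cheapest is GRN → SUM → LAR → FIR at 8.1 min.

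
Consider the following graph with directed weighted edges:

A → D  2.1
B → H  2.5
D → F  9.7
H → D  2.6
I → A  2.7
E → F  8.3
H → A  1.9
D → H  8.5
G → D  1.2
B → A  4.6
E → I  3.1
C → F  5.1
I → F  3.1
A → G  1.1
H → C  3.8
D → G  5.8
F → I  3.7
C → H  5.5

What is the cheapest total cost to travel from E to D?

7.9

Settle nodes by increasing distance from E:
E: 0
I: 3.1  (via E)
A: 5.8  (via I)
F: 6.2  (via I)
G: 6.9  (via A)
D: 7.9  (via A)
Shortest route: E–I–A–D = 7.9.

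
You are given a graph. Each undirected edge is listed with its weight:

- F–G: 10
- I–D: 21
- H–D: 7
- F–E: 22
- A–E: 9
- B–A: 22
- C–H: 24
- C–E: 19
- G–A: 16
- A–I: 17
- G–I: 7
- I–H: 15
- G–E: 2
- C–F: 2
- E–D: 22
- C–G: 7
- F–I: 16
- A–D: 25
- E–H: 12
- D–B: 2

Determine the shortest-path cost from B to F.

Candidate routes:
B → D → H → E → G → C → F: 2+7+12+2+7+2 = 32
B → D → H → E → G → F: 2+7+12+2+10 = 33
The minimum is 32 via B → D → H → E → G → C → F.

32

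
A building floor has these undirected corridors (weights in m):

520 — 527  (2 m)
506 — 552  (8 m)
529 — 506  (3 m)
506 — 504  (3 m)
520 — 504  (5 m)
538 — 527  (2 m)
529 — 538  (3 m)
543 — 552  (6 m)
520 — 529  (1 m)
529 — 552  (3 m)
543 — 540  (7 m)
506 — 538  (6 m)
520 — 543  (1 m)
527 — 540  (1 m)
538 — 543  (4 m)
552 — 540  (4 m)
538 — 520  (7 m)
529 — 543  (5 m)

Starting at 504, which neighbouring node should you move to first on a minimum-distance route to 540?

520

Candidate routes:
504 → 506 → 529 → 520 → 527 → 540: 3+3+1+2+1 = 10
504 → 520 → 527 → 540: 5+2+1 = 8
Cheapest is 504 → 520 → 527 → 540 at 8 m.
So from 504 the first move is to 520.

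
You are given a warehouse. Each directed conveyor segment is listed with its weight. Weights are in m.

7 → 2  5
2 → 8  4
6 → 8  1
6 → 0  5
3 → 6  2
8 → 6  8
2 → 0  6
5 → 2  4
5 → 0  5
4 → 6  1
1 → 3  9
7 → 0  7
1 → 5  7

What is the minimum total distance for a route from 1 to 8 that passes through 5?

15 m

Shortest 1→5: 1 → 5 = 7
Shortest 5→8: 5 → 2 → 8 = 8
Total via 5: 7 + 8 = 15 m.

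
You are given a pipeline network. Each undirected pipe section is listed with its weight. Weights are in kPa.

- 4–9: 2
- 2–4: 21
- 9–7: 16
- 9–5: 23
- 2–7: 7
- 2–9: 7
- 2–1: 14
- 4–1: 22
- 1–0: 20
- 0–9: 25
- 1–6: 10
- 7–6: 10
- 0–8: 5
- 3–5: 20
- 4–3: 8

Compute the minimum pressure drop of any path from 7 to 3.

Compare a few routes:
7 - 9 - 4 - 3: 16+2+8 = 26
7 - 2 - 9 - 4 - 3: 7+7+2+8 = 24
7 - 2 - 4 - 3: 7+21+8 = 36
The minimum is 24 kPa via 7 - 2 - 9 - 4 - 3.

24 kPa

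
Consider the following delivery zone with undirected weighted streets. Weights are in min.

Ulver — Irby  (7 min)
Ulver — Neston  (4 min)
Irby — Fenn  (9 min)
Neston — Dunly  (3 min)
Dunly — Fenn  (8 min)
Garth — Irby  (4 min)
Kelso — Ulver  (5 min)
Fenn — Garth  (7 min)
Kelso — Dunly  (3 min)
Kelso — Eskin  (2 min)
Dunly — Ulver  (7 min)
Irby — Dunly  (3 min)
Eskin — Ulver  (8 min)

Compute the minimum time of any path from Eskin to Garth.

Compare a few routes:
Eskin - Kelso - Dunly - Irby - Garth: 2+3+3+4 = 12
Eskin - Kelso - Ulver - Irby - Garth: 2+5+7+4 = 18
Cheapest is Eskin - Kelso - Dunly - Irby - Garth at 12 min.

12 min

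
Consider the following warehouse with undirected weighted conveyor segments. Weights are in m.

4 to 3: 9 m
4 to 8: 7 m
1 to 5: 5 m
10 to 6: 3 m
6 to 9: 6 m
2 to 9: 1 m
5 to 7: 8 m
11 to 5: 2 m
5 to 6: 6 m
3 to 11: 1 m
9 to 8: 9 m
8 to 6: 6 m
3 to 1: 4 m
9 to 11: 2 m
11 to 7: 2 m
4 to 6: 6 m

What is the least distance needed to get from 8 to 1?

Candidate routes:
8–6–5–1: 6+6+5 = 17
8–9–11–3–1: 9+2+1+4 = 16
8–9–11–5–1: 9+2+2+5 = 18
8–6–9–11–3–1: 6+6+2+1+4 = 19
The minimum is 16 m via 8–9–11–3–1.

16 m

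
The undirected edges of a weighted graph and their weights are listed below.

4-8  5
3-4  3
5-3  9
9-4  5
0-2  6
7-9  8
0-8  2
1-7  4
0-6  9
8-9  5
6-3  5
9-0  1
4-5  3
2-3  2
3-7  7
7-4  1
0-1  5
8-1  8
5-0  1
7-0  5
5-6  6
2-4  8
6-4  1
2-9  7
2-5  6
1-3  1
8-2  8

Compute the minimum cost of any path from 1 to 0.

5

Candidate routes:
1 - 3 - 4 - 5 - 0: 1+3+3+1 = 8
1 - 3 - 2 - 0: 1+2+6 = 9
1 - 0: 5 = 5
The minimum is 5 via 1 - 0.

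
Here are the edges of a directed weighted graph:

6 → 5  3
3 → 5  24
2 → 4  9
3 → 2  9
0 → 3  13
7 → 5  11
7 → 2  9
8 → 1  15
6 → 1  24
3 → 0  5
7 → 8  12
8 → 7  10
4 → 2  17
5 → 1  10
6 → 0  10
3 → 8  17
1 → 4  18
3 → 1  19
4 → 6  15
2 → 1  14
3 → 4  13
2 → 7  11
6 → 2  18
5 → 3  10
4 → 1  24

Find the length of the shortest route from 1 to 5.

36

Candidate routes:
1 - 4 - 6 - 5: 18+15+3 = 36
1 - 4 - 2 - 7 - 5: 18+17+11+11 = 57
Cheapest is 1 - 4 - 6 - 5 at 36.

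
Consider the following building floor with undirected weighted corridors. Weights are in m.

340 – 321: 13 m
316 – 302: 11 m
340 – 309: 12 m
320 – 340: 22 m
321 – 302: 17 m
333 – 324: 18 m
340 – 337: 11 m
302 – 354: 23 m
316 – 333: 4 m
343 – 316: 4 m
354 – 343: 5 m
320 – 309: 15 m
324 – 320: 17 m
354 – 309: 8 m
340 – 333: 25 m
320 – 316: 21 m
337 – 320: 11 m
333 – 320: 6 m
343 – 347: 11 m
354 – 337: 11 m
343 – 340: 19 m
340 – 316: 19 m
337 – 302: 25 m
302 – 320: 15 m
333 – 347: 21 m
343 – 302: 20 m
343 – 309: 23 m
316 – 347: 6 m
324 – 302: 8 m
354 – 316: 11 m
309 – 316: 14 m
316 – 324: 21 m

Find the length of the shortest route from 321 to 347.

34 m

Candidate routes:
321 - 340 - 316 - 347: 13+19+6 = 38
321 - 302 - 316 - 347: 17+11+6 = 34
321 - 340 - 343 - 316 - 347: 13+19+4+6 = 42
Cheapest is 321 - 302 - 316 - 347 at 34 m.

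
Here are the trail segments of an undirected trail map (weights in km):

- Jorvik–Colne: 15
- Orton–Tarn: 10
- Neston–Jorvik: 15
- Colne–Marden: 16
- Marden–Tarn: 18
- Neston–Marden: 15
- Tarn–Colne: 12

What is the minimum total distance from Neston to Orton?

43 km

Settle nodes by increasing distance from Neston:
Neston: 0
Marden: 15  (via Neston)
Jorvik: 15  (via Neston)
Colne: 30  (via Jorvik)
Tarn: 33  (via Marden)
Orton: 43  (via Tarn)
Shortest route: Neston → Marden → Tarn → Orton = 43 km.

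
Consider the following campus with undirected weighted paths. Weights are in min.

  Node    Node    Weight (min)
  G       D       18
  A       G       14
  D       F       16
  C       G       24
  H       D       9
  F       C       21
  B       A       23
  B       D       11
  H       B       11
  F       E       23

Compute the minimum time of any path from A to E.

Settle nodes by increasing distance from A:
A: 0
G: 14  (via A)
B: 23  (via A)
D: 32  (via G)
H: 34  (via B)
C: 38  (via G)
F: 48  (via D)
E: 71  (via F)
Shortest route: A → G → D → F → E = 71 min.

71 min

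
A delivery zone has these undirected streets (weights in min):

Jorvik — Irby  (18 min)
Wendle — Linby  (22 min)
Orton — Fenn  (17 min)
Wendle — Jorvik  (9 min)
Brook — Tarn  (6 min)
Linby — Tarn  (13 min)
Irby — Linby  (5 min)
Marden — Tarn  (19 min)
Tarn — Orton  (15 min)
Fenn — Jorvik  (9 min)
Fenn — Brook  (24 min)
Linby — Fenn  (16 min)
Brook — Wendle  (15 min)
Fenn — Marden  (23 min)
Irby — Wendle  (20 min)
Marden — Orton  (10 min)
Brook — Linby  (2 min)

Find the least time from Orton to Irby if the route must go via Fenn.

38 min

Best Orton to Fenn: Orton → Fenn costing 17
Shortest Fenn→Irby: Fenn → Linby → Irby = 21
Total via Fenn: 17 + 21 = 38 min.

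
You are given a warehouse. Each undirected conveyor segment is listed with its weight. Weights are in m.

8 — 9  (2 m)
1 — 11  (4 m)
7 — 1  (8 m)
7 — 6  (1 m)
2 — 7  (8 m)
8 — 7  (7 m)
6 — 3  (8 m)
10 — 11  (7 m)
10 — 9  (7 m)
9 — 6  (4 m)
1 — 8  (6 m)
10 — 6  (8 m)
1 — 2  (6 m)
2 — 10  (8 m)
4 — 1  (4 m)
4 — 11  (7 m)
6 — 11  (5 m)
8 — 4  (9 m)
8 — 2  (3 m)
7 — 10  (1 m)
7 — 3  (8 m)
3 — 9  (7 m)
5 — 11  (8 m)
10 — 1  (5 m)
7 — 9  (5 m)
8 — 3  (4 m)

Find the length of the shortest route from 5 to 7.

Enumerating some paths:
5–11–6–7: 8+5+1 = 14
5–11–10–7: 8+7+1 = 16
The minimum is 14 m via 5–11–6–7.

14 m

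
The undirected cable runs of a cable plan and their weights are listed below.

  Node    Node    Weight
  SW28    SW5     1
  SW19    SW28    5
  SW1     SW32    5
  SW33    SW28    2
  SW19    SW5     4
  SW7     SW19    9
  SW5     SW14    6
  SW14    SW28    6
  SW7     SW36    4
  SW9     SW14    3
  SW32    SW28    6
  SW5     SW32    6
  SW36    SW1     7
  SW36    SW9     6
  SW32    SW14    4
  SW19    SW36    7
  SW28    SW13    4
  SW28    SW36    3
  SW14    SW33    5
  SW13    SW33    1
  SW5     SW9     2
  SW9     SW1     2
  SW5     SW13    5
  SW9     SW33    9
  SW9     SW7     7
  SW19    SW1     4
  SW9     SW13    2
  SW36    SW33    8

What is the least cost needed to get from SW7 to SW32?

13

Running Dijkstra from SW7:
SW7: 0
SW36: 4  (via SW7)
SW9: 7  (via SW7)
SW28: 7  (via SW36)
SW5: 8  (via SW28)
SW19: 9  (via SW7)
SW33: 9  (via SW28)
SW1: 9  (via SW9)
SW13: 9  (via SW9)
SW14: 10  (via SW9)
SW32: 13  (via SW28)
Shortest route: SW7–SW36–SW28–SW32 = 13.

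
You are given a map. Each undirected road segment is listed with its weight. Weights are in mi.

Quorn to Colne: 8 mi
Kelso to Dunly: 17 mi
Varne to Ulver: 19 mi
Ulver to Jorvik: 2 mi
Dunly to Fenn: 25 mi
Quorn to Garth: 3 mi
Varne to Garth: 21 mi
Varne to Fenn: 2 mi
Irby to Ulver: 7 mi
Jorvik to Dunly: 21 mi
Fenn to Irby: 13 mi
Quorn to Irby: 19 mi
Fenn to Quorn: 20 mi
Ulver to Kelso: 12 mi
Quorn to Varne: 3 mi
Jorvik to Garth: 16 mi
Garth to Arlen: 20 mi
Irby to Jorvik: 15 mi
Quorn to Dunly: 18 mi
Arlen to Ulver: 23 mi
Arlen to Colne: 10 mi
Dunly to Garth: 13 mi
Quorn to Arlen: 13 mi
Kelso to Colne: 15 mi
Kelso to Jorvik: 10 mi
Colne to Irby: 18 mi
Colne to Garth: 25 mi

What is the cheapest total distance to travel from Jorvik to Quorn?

19 mi

Enumerating some paths:
Jorvik → Ulver → Irby → Quorn: 2+7+19 = 28
Jorvik → Garth → Quorn: 16+3 = 19
Jorvik → Ulver → Varne → Quorn: 2+19+3 = 24
Jorvik → Ulver → Irby → Fenn → Varne → Quorn: 2+7+13+2+3 = 27
The minimum is 19 mi via Jorvik → Garth → Quorn.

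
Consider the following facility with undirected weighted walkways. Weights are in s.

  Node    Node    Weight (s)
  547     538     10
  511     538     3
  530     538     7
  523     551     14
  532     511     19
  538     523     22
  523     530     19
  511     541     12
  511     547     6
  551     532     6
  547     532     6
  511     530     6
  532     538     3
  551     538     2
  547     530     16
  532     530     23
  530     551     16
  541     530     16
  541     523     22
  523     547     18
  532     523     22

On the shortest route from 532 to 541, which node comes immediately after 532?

538

Candidate routes:
532 - 547 - 511 - 541: 6+6+12 = 24
532 - 538 - 511 - 541: 3+3+12 = 18
532 - 551 - 538 - 511 - 541: 6+2+3+12 = 23
532 - 538 - 530 - 541: 3+7+16 = 26
The minimum is 18 s via 532 - 538 - 511 - 541.
So from 532 the first move is to 538.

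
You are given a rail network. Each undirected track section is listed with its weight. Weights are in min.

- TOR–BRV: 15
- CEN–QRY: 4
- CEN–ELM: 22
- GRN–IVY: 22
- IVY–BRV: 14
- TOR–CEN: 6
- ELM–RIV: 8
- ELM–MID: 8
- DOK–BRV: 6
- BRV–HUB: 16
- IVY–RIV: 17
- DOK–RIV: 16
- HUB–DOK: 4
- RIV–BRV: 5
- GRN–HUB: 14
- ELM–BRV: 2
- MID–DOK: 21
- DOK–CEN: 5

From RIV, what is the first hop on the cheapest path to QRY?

Candidate routes:
RIV–BRV–DOK–CEN–QRY: 5+6+5+4 = 20
RIV–ELM–BRV–DOK–CEN–QRY: 8+2+6+5+4 = 25
RIV–DOK–CEN–QRY: 16+5+4 = 25
The minimum is 20 min via RIV–BRV–DOK–CEN–QRY.
So from RIV the first move is to BRV.

BRV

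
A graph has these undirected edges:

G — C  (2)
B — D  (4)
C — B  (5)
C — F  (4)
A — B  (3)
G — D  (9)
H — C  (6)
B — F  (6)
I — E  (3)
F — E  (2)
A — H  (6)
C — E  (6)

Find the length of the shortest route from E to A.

Settle nodes by increasing distance from E:
E: 0
F: 2  (via E)
I: 3  (via E)
C: 6  (via E)
B: 8  (via F)
G: 8  (via C)
A: 11  (via B)
Shortest route: E–F–B–A = 11.

11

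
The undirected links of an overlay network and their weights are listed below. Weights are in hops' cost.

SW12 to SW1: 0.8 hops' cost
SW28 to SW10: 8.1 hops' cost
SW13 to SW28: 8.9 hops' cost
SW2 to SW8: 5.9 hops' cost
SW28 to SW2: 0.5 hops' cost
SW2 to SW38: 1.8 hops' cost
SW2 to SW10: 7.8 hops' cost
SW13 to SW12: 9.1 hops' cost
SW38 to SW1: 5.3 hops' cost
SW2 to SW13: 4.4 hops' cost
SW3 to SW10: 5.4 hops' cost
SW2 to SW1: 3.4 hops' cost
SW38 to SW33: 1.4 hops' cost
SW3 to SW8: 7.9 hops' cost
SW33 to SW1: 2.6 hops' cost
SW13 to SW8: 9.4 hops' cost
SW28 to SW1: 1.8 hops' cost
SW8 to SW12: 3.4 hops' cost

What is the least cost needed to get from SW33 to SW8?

6.8 hops' cost

Enumerating some paths:
SW33–SW38–SW2–SW8: 1.4+1.8+5.9 = 9.1
SW33–SW38–SW2–SW28–SW1–SW12–SW8: 1.4+1.8+0.5+1.8+0.8+3.4 = 9.7
SW33–SW1–SW12–SW8: 2.6+0.8+3.4 = 6.8
The minimum is 6.8 hops' cost via SW33–SW1–SW12–SW8.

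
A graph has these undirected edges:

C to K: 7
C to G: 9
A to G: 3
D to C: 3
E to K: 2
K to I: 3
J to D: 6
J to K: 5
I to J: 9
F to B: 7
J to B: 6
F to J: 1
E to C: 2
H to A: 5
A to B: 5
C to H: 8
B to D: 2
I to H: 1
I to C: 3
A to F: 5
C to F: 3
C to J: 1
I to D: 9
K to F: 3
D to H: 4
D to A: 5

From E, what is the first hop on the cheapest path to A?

Compare a few routes:
E → C → F → A: 2+3+5 = 10
E → C → J → F → A: 2+1+1+5 = 9
E → C → D → A: 2+3+5 = 10
E → K → F → A: 2+3+5 = 10
Cheapest is E → C → J → F → A at 9.
So from E the first move is to C.

C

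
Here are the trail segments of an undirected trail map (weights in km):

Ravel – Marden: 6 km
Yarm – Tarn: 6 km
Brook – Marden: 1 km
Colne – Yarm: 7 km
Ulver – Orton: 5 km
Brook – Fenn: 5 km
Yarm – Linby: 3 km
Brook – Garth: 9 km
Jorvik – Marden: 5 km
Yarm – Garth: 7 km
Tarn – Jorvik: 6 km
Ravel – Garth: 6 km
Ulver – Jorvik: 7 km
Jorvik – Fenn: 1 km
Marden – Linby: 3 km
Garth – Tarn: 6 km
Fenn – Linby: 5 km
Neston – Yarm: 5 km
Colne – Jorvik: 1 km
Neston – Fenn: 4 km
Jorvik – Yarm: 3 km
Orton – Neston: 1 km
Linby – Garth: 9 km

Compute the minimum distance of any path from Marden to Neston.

10 km

Candidate routes:
Marden - Linby - Yarm - Neston: 3+3+5 = 11
Marden - Linby - Fenn - Neston: 3+5+4 = 12
Marden - Brook - Fenn - Neston: 1+5+4 = 10
Marden - Jorvik - Yarm - Neston: 5+3+5 = 13
Cheapest is Marden - Brook - Fenn - Neston at 10 km.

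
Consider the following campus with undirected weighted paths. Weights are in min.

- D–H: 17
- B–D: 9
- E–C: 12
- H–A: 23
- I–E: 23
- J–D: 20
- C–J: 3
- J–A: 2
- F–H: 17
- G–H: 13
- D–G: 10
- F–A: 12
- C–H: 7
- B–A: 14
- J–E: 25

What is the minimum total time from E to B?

31 min

Shortest distances from E:
E: 0
C: 12  (via E)
J: 15  (via C)
A: 17  (via J)
H: 19  (via C)
I: 23  (via E)
F: 29  (via A)
B: 31  (via A)
Shortest route: E → C → J → A → B = 31 min.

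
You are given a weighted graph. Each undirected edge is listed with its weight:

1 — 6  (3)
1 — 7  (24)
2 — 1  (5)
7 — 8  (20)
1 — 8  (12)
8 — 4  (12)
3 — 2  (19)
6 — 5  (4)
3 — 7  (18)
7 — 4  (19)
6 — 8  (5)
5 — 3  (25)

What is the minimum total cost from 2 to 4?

Settle nodes by increasing distance from 2:
2: 0
1: 5  (via 2)
6: 8  (via 1)
5: 12  (via 6)
8: 13  (via 6)
3: 19  (via 2)
4: 25  (via 8)
Shortest route: 2–1–6–8–4 = 25.

25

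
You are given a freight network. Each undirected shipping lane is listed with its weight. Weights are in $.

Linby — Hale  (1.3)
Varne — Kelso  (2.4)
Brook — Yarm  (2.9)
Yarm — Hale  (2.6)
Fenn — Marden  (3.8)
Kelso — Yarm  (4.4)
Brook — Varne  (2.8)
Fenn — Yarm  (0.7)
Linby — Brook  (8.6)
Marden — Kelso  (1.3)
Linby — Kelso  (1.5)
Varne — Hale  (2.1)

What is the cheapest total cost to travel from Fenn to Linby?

$4.6

Running Dijkstra from Fenn:
Fenn: 0
Yarm: 0.7  (via Fenn)
Hale: 3.3  (via Yarm)
Brook: 3.6  (via Yarm)
Marden: 3.8  (via Fenn)
Linby: 4.6  (via Hale)
Shortest route: Fenn → Yarm → Hale → Linby = $4.6.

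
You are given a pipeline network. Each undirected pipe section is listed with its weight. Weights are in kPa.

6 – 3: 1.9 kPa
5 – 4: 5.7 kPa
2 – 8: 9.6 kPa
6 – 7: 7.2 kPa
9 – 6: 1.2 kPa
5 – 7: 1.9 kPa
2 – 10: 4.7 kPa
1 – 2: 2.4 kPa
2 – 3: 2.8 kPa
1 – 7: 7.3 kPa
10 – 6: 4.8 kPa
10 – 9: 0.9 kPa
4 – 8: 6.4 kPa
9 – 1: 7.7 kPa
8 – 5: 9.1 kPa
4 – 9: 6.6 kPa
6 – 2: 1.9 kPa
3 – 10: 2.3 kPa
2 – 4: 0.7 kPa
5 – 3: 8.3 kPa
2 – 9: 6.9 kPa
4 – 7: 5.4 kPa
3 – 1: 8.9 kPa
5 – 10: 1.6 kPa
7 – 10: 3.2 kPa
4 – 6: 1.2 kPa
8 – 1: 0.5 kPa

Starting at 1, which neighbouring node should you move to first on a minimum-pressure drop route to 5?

2

Candidate routes:
1 - 2 - 10 - 5: 2.4+4.7+1.6 = 8.7
1 - 2 - 6 - 9 - 10 - 5: 2.4+1.9+1.2+0.9+1.6 = 8
Cheapest is 1 - 2 - 6 - 9 - 10 - 5 at 8 kPa.
So from 1 the first move is to 2.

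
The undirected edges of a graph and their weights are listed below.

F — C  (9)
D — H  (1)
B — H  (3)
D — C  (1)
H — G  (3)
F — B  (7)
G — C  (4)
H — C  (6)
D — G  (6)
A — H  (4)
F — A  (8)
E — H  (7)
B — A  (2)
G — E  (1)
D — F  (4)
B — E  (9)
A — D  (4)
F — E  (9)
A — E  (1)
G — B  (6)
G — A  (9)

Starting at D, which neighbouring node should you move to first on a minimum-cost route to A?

A

Candidate routes:
D - A: 4 = 4
D - H - A: 1+4 = 5
Cheapest is D - A at 4.
So from D the first move is to A.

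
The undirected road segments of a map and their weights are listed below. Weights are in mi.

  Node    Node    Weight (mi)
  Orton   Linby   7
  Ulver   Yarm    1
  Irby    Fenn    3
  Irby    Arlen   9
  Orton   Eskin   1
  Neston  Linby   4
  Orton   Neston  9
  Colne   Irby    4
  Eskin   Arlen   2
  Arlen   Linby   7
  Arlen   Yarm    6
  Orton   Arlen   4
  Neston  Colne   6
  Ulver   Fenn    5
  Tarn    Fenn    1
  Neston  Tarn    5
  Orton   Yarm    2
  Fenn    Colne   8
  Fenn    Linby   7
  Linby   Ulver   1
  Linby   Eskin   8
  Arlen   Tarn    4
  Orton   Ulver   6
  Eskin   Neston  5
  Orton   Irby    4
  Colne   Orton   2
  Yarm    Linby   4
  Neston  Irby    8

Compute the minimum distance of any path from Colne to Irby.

4 mi

Enumerating some paths:
Colne → Irby: 4 = 4
Colne → Orton → Irby: 2+4 = 6
The minimum is 4 mi via Colne → Irby.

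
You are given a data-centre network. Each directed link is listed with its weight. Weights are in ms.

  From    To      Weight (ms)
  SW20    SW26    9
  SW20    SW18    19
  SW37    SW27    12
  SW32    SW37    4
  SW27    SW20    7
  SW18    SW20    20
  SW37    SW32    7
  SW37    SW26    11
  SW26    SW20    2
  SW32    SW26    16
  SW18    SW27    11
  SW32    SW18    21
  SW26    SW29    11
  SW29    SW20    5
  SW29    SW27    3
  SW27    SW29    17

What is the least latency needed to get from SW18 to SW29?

28 ms

Candidate routes:
SW18 → SW27 → SW29: 11+17 = 28
SW18 → SW27 → SW20 → SW26 → SW29: 11+7+9+11 = 38
SW18 → SW20 → SW26 → SW29: 20+9+11 = 40
The minimum is 28 ms via SW18 → SW27 → SW29.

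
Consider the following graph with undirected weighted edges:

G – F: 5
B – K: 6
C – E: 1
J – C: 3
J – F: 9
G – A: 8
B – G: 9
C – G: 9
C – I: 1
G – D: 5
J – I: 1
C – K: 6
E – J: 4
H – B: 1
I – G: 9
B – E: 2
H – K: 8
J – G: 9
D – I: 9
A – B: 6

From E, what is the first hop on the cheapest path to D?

Enumerating some paths:
E → C → G → D: 1+9+5 = 15
E → C → J → I → D: 1+3+1+9 = 14
E → C → I → D: 1+1+9 = 11
E → J → I → D: 4+1+9 = 14
The minimum is 11 via E → C → I → D.
So from E the first move is to C.

C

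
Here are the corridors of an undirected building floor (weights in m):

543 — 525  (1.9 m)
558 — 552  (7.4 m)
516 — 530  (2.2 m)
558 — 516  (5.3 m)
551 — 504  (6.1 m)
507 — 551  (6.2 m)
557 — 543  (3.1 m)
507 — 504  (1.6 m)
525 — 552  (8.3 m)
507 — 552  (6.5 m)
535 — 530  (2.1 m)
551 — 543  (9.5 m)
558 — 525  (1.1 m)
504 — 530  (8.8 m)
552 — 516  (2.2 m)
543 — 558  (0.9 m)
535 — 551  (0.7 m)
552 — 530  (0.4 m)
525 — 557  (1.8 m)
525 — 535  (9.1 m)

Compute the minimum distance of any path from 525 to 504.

Shortest distances from 525:
525: 0
558: 1.1  (via 525)
557: 1.8  (via 525)
543: 1.9  (via 525)
516: 6.4  (via 558)
552: 8.3  (via 525)
530: 8.6  (via 516)
535: 9.1  (via 525)
551: 9.8  (via 535)
507: 14.8  (via 552)
504: 15.9  (via 551)
Shortest route: 525 → 535 → 551 → 504 = 15.9 m.

15.9 m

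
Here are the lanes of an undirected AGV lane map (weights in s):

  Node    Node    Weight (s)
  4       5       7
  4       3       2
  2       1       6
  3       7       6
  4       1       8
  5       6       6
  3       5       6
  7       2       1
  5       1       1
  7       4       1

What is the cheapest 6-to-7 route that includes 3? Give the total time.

Shortest 6→3: 6 → 5 → 3 = 12
Best 3 to 7: 3 → 4 → 7 costing 3
Total via 3: 12 + 3 = 15 s.

15 s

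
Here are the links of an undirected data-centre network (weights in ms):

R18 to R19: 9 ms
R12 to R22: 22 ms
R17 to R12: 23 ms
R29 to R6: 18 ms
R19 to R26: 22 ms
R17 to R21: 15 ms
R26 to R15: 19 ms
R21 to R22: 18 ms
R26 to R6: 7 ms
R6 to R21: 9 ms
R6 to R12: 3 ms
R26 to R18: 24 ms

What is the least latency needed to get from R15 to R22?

Shortest distances from R15:
R15: 0
R26: 19  (via R15)
R6: 26  (via R26)
R12: 29  (via R6)
R21: 35  (via R6)
R19: 41  (via R26)
R18: 43  (via R26)
R29: 44  (via R6)
R17: 50  (via R21)
R22: 51  (via R12)
Shortest route: R15 → R26 → R6 → R12 → R22 = 51 ms.

51 ms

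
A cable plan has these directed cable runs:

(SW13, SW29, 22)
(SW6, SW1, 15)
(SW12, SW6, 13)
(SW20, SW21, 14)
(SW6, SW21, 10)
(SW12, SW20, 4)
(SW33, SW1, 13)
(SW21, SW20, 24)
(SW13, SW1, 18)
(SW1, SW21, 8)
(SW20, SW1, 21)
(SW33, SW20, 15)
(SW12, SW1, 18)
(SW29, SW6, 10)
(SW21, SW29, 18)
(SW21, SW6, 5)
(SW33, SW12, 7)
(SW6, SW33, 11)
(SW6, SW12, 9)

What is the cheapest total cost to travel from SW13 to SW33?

42

Running Dijkstra from SW13:
SW13: 0
SW1: 18  (via SW13)
SW29: 22  (via SW13)
SW21: 26  (via SW1)
SW6: 31  (via SW21)
SW12: 40  (via SW6)
SW33: 42  (via SW6)
Shortest route: SW13–SW1–SW21–SW6–SW33 = 42.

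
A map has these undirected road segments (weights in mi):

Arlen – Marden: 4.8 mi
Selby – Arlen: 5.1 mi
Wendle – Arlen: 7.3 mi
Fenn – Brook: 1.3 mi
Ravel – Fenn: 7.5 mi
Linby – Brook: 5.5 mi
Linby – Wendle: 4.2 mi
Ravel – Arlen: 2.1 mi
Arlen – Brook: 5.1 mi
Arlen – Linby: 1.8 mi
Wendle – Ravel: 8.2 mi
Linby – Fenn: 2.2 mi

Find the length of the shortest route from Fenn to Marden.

Settle nodes by increasing distance from Fenn:
Fenn: 0
Brook: 1.3  (via Fenn)
Linby: 2.2  (via Fenn)
Arlen: 4  (via Linby)
Ravel: 6.1  (via Arlen)
Wendle: 6.4  (via Linby)
Marden: 8.8  (via Arlen)
Shortest route: Fenn–Linby–Arlen–Marden = 8.8 mi.

8.8 mi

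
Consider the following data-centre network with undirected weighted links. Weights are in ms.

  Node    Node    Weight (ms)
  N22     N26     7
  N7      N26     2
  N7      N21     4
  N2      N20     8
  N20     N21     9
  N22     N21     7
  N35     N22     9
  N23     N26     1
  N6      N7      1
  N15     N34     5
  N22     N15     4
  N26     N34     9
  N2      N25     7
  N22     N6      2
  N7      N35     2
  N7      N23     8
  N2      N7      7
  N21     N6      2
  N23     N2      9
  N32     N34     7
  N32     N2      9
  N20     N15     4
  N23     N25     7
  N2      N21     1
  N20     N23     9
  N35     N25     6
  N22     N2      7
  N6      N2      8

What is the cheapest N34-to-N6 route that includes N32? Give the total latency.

Best N34 to N32: N34 → N32 costing 7
Best N32 to N6: N32 → N2 → N21 → N6 costing 12
Total via N32: 7 + 12 = 19 ms.

19 ms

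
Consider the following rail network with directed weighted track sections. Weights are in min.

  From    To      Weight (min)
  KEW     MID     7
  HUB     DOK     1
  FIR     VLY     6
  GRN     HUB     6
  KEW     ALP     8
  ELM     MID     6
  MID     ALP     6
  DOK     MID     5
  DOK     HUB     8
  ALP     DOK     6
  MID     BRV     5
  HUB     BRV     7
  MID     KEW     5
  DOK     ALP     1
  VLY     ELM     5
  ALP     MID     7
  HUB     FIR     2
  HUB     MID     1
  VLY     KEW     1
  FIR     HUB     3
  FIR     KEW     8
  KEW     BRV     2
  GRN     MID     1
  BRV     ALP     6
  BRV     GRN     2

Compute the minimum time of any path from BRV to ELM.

21 min

Settle nodes by increasing distance from BRV:
BRV: 0
GRN: 2  (via BRV)
MID: 3  (via GRN)
ALP: 6  (via BRV)
HUB: 8  (via GRN)
KEW: 8  (via MID)
DOK: 9  (via HUB)
FIR: 10  (via HUB)
VLY: 16  (via FIR)
ELM: 21  (via VLY)
Shortest route: BRV–GRN–HUB–FIR–VLY–ELM = 21 min.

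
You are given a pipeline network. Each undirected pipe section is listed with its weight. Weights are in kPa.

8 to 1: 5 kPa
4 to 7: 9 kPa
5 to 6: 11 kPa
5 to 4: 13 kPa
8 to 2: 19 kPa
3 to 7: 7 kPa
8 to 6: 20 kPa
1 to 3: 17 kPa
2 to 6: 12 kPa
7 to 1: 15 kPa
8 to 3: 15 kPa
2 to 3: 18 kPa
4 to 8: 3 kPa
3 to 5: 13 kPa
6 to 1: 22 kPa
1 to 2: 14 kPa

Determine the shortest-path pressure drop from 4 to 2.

Running Dijkstra from 4:
4: 0
8: 3  (via 4)
1: 8  (via 8)
7: 9  (via 4)
5: 13  (via 4)
3: 16  (via 7)
2: 22  (via 8)
Shortest route: 4–8–2 = 22 kPa.

22 kPa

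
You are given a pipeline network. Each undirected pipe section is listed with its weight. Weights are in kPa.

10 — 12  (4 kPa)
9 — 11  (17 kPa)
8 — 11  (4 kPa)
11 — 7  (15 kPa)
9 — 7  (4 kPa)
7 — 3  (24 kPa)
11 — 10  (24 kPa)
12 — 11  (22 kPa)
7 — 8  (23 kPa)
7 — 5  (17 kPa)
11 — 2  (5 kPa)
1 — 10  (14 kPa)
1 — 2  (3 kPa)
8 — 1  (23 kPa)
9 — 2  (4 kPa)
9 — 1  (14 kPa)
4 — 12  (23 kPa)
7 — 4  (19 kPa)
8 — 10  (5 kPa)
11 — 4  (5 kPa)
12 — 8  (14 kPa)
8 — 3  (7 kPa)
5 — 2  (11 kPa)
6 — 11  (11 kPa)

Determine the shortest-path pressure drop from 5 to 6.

Candidate routes:
5–2–11–6: 11+5+11 = 27
5–7–9–2–11–6: 17+4+4+5+11 = 41
Cheapest is 5–2–11–6 at 27 kPa.

27 kPa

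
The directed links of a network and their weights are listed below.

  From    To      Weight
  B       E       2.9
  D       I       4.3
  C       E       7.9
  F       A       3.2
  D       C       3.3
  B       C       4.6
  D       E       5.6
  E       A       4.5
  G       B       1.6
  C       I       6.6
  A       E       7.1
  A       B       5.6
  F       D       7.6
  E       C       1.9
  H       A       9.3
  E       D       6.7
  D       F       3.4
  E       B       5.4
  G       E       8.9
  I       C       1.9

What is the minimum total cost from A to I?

15.6

Enumerating some paths:
A - E - C - I: 7.1+1.9+6.6 = 15.6
A - E - D - I: 7.1+6.7+4.3 = 18.1
A - B - E - C - I: 5.6+2.9+1.9+6.6 = 17
A - B - C - I: 5.6+4.6+6.6 = 16.8
The minimum is 15.6 via A - E - C - I.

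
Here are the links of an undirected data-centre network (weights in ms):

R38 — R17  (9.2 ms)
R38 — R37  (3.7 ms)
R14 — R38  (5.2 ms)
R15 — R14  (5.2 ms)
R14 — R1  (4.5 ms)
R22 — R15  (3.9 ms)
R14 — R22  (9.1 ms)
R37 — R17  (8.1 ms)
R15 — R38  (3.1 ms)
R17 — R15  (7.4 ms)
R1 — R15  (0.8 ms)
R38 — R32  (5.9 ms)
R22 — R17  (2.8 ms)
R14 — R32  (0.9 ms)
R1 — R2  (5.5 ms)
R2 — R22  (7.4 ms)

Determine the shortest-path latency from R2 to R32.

Running Dijkstra from R2:
R2: 0
R1: 5.5  (via R2)
R15: 6.3  (via R1)
R22: 7.4  (via R2)
R38: 9.4  (via R15)
R14: 10  (via R1)
R17: 10.2  (via R22)
R32: 10.9  (via R14)
Shortest route: R2–R1–R14–R32 = 10.9 ms.

10.9 ms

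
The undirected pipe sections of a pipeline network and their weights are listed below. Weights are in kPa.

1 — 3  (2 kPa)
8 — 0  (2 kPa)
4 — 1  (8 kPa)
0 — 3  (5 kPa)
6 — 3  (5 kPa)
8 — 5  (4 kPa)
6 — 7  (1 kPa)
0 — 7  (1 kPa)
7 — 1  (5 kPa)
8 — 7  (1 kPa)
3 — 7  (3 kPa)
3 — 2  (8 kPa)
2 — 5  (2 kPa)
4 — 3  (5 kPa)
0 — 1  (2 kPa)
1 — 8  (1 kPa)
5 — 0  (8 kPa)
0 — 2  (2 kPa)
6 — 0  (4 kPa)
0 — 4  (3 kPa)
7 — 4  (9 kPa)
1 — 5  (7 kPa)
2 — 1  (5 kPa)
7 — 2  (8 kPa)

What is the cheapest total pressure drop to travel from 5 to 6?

Running Dijkstra from 5:
5: 0
2: 2  (via 5)
0: 4  (via 2)
8: 4  (via 5)
1: 5  (via 8)
7: 5  (via 0)
6: 6  (via 7)
Shortest route: 5 → 2 → 0 → 7 → 6 = 6 kPa.

6 kPa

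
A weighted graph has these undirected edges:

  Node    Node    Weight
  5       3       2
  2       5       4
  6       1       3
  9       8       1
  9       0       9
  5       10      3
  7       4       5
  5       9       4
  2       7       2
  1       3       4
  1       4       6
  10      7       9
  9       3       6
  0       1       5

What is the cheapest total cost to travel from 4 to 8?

16

Settle nodes by increasing distance from 4:
4: 0
7: 5  (via 4)
1: 6  (via 4)
2: 7  (via 7)
6: 9  (via 1)
3: 10  (via 1)
0: 11  (via 1)
5: 11  (via 2)
10: 14  (via 7)
9: 15  (via 5)
8: 16  (via 9)
Shortest route: 4–7–2–5–9–8 = 16.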